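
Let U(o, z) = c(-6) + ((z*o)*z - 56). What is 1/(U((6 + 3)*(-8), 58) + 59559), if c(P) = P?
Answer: -1/182711 ≈ -5.4731e-6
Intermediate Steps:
U(o, z) = -62 + o*z² (U(o, z) = -6 + ((z*o)*z - 56) = -6 + ((o*z)*z - 56) = -6 + (o*z² - 56) = -6 + (-56 + o*z²) = -62 + o*z²)
1/(U((6 + 3)*(-8), 58) + 59559) = 1/((-62 + ((6 + 3)*(-8))*58²) + 59559) = 1/((-62 + (9*(-8))*3364) + 59559) = 1/((-62 - 72*3364) + 59559) = 1/((-62 - 242208) + 59559) = 1/(-242270 + 59559) = 1/(-182711) = -1/182711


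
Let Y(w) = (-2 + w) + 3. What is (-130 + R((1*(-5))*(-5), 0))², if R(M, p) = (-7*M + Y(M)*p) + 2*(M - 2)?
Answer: 67081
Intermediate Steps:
Y(w) = 1 + w
R(M, p) = -4 - 5*M + p*(1 + M) (R(M, p) = (-7*M + (1 + M)*p) + 2*(M - 2) = (-7*M + p*(1 + M)) + 2*(-2 + M) = (-7*M + p*(1 + M)) + (-4 + 2*M) = -4 - 5*M + p*(1 + M))
(-130 + R((1*(-5))*(-5), 0))² = (-130 + (-4 - 5*1*(-5)*(-5) + 0*(1 + (1*(-5))*(-5))))² = (-130 + (-4 - (-25)*(-5) + 0*(1 - 5*(-5))))² = (-130 + (-4 - 5*25 + 0*(1 + 25)))² = (-130 + (-4 - 125 + 0*26))² = (-130 + (-4 - 125 + 0))² = (-130 - 129)² = (-259)² = 67081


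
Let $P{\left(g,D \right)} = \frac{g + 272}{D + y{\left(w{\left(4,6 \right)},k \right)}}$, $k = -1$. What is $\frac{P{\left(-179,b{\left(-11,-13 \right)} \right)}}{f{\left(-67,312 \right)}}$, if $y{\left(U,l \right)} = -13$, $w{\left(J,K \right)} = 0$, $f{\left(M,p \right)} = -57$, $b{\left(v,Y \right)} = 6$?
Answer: $\frac{31}{133} \approx 0.23308$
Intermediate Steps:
$P{\left(g,D \right)} = \frac{272 + g}{-13 + D}$ ($P{\left(g,D \right)} = \frac{g + 272}{D - 13} = \frac{272 + g}{-13 + D}$)
$\frac{P{\left(-179,b{\left(-11,-13 \right)} \right)}}{f{\left(-67,312 \right)}} = \frac{\frac{1}{-13 + 6} \left(272 - 179\right)}{-57} = \frac{1}{-7} \cdot 93 \left(- \frac{1}{57}\right) = \left(- \frac{1}{7}\right) 93 \left(- \frac{1}{57}\right) = \left(- \frac{93}{7}\right) \left(- \frac{1}{57}\right) = \frac{31}{133}$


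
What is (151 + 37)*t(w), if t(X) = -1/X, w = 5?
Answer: -188/5 ≈ -37.600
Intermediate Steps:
(151 + 37)*t(w) = (151 + 37)*(-1/5) = 188*(-1*⅕) = 188*(-⅕) = -188/5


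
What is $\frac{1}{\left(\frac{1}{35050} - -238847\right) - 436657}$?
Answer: $- \frac{35050}{6933240499} \approx -5.0554 \cdot 10^{-6}$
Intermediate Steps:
$\frac{1}{\left(\frac{1}{35050} - -238847\right) - 436657} = \frac{1}{\left(\frac{1}{35050} + 238847\right) - 436657} = \frac{1}{\frac{8371587351}{35050} - 436657} = \frac{1}{- \frac{6933240499}{35050}} = - \frac{35050}{6933240499}$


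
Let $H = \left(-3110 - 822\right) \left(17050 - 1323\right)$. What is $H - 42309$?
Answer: $-61880873$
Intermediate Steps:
$H = -61838564$ ($H = \left(-3932\right) 15727 = -61838564$)
$H - 42309 = -61838564 - 42309 = -61880873$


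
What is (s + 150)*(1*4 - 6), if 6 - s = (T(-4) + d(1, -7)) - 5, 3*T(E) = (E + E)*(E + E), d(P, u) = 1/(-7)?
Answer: -5872/21 ≈ -279.62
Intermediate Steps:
d(P, u) = -1/7
T(E) = 4*E**2/3 (T(E) = ((E + E)*(E + E))/3 = ((2*E)*(2*E))/3 = (4*E**2)/3 = 4*E**2/3)
s = -214/21 (s = 6 - (((4/3)*(-4)**2 - 1/7) - 5) = 6 - (((4/3)*16 - 1/7) - 5) = 6 - ((64/3 - 1/7) - 5) = 6 - (445/21 - 5) = 6 - 1*340/21 = 6 - 340/21 = -214/21 ≈ -10.190)
(s + 150)*(1*4 - 6) = (-214/21 + 150)*(1*4 - 6) = 2936*(4 - 6)/21 = (2936/21)*(-2) = -5872/21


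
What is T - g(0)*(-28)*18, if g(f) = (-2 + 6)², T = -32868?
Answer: -24804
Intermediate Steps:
g(f) = 16 (g(f) = 4² = 16)
T - g(0)*(-28)*18 = -32868 - 16*(-28)*18 = -32868 - (-448)*18 = -32868 - 1*(-8064) = -32868 + 8064 = -24804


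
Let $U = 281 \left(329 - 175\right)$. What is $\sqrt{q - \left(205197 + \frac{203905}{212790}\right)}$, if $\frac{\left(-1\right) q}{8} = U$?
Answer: $\frac{i \sqrt{998668319450394}}{42558} \approx 742.56 i$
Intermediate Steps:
$U = 43274$ ($U = 281 \cdot 154 = 43274$)
$q = -346192$ ($q = \left(-8\right) 43274 = -346192$)
$\sqrt{q - \left(205197 + \frac{203905}{212790}\right)} = \sqrt{-346192 - \left(205197 + \frac{203905}{212790}\right)} = \sqrt{-346192 - \frac{8732814707}{42558}} = \sqrt{- \frac{23466053843}{42558}} = \frac{i \sqrt{998668319450394}}{42558}$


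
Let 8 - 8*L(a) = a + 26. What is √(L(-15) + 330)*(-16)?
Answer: -12*√586 ≈ -290.49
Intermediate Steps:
L(a) = -9/4 - a/8 (L(a) = 1 - (a + 26)/8 = 1 - (26 + a)/8 = 1 + (-13/4 - a/8) = -9/4 - a/8)
√(L(-15) + 330)*(-16) = √((-9/4 - ⅛*(-15)) + 330)*(-16) = √((-9/4 + 15/8) + 330)*(-16) = √(-3/8 + 330)*(-16) = √(2637/8)*(-16) = (3*√586/4)*(-16) = -12*√586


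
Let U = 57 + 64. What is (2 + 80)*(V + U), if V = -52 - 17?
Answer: 4264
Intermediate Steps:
U = 121
V = -69
(2 + 80)*(V + U) = (2 + 80)*(-69 + 121) = 82*52 = 4264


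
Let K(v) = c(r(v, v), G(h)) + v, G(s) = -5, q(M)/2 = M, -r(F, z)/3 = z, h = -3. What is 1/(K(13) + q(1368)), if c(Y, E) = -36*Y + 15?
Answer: 1/4168 ≈ 0.00023992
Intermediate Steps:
r(F, z) = -3*z
q(M) = 2*M
c(Y, E) = 15 - 36*Y
K(v) = 15 + 109*v (K(v) = (15 - (-108)*v) + v = (15 + 108*v) + v = 15 + 109*v)
1/(K(13) + q(1368)) = 1/((15 + 109*13) + 2*1368) = 1/((15 + 1417) + 2736) = 1/(1432 + 2736) = 1/4168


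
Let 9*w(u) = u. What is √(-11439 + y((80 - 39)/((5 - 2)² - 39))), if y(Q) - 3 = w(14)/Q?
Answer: 4*I*√10814529/123 ≈ 106.94*I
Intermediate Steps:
w(u) = u/9
y(Q) = 3 + 14/(9*Q) (y(Q) = 3 + ((⅑)*14)/Q = 3 + 14/(9*Q))
√(-11439 + y((80 - 39)/((5 - 2)² - 39))) = √(-11439 + (3 + 14/(9*(((80 - 39)/((5 - 2)² - 39)))))) = √(-11439 + (3 + 14/(9*((41/(3² - 39)))))) = √(-11439 + (3 + 14/(9*((41/(9 - 39)))))) = √(-11439 + (3 + 14/(9*((41/(-30)))))) = √(-11439 + (3 + 14/(9*((41*(-1/30)))))) = √(-11439 + (3 + 14/(9*(-41/30)))) = √(-11439 + (3 + (14/9)*(-30/41))) = √(-11439 + (3 - 140/123)) = √(-11439 + 229/123) = √(-1406768/123) = 4*I*√10814529/123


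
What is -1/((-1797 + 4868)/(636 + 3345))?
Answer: -3981/3071 ≈ -1.2963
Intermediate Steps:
-1/((-1797 + 4868)/(636 + 3345)) = -1/(3071/3981) = -1/(3071*(1/3981)) = -1/3071/3981 = -1*3981/3071 = -3981/3071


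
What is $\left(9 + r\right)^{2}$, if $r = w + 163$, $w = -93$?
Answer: $6241$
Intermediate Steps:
$r = 70$ ($r = -93 + 163 = 70$)
$\left(9 + r\right)^{2} = \left(9 + 70\right)^{2} = 79^{2} = 6241$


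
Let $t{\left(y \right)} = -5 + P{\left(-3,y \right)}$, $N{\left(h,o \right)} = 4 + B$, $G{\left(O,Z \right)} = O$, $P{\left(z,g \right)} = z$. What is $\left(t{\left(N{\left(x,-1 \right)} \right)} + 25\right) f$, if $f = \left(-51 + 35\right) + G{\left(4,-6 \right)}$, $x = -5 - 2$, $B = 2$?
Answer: $-204$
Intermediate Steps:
$x = -7$
$N{\left(h,o \right)} = 6$ ($N{\left(h,o \right)} = 4 + 2 = 6$)
$t{\left(y \right)} = -8$ ($t{\left(y \right)} = -5 - 3 = -8$)
$f = -12$ ($f = \left(-51 + 35\right) + 4 = -16 + 4 = -12$)
$\left(t{\left(N{\left(x,-1 \right)} \right)} + 25\right) f = \left(-8 + 25\right) \left(-12\right) = 17 \left(-12\right) = -204$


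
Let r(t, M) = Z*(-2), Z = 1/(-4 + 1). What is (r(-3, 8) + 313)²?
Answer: 885481/9 ≈ 98387.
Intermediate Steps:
Z = -⅓ (Z = 1/(-3) = -⅓ ≈ -0.33333)
r(t, M) = ⅔ (r(t, M) = -⅓*(-2) = ⅔)
(r(-3, 8) + 313)² = (⅔ + 313)² = (941/3)² = 885481/9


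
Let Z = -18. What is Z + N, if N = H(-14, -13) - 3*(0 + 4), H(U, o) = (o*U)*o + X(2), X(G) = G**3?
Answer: -2388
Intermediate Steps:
H(U, o) = 8 + U*o**2 (H(U, o) = (o*U)*o + 2**3 = (U*o)*o + 8 = U*o**2 + 8 = 8 + U*o**2)
N = -2370 (N = (8 - 14*(-13)**2) - 3*(0 + 4) = (8 - 14*169) - 3*4 = (8 - 2366) - 1*12 = -2358 - 12 = -2370)
Z + N = -18 - 2370 = -2388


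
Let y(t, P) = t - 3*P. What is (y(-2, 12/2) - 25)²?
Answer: 2025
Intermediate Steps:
(y(-2, 12/2) - 25)² = ((-2 - 36/2) - 25)² = ((-2 - 3*6) - 25)² = ((-2 - 18) - 25)² = (-20 - 25)² = (-45)² = 2025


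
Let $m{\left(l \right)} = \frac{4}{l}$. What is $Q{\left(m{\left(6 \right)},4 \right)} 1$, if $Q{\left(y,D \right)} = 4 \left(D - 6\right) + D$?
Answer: $-4$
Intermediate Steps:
$Q{\left(y,D \right)} = -24 + 5 D$ ($Q{\left(y,D \right)} = 4 \left(D - 6\right) + D = 4 \left(-6 + D\right) + D = \left(-24 + 4 D\right) + D = -24 + 5 D$)
$Q{\left(m{\left(6 \right)},4 \right)} 1 = \left(-24 + 5 \cdot 4\right) 1 = \left(-24 + 20\right) 1 = \left(-4\right) 1 = -4$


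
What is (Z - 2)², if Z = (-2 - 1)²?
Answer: 49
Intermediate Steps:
Z = 9 (Z = (-3)² = 9)
(Z - 2)² = (9 - 2)² = 7² = 49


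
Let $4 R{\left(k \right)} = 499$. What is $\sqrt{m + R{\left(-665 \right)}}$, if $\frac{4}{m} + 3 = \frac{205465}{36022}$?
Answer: $\frac{\sqrt{4789932143747}}{194798} \approx 11.235$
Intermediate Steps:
$R{\left(k \right)} = \frac{499}{4}$ ($R{\left(k \right)} = \frac{1}{4} \cdot 499 = \frac{499}{4}$)
$m = \frac{144088}{97399}$ ($m = \frac{4}{-3 + \frac{205465}{36022}} = \frac{4}{\frac{97399}{36022}} = 4 \cdot \frac{36022}{97399} = \frac{144088}{97399} \approx 1.4794$)
$\sqrt{m + R{\left(-665 \right)}} = \sqrt{\frac{144088}{97399} + \frac{499}{4}} = \sqrt{\frac{49178453}{389596}} = \frac{\sqrt{4789932143747}}{194798}$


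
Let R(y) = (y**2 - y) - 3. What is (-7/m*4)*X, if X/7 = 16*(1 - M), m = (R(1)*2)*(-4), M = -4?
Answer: -1960/3 ≈ -653.33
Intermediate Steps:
R(y) = -3 + y**2 - y
m = 24 (m = ((-3 + 1**2 - 1*1)*2)*(-4) = ((-3 + 1 - 1)*2)*(-4) = -3*2*(-4) = -6*(-4) = 24)
X = 560 (X = 7*(16*(1 - 1*(-4))) = 7*(16*(1 + 4)) = 7*(16*5) = 7*80 = 560)
(-7/m*4)*X = (-7/24*4)*560 = (-7*1/24*4)*560 = -7/24*4*560 = -7/6*560 = -1960/3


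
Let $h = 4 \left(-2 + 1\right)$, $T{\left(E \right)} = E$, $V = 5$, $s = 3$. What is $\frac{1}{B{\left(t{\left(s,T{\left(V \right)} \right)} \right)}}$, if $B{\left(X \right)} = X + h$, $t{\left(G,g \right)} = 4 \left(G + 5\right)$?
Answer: $\frac{1}{28} \approx 0.035714$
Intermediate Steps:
$h = -4$ ($h = 4 \left(-1\right) = -4$)
$t{\left(G,g \right)} = 20 + 4 G$ ($t{\left(G,g \right)} = 4 \left(5 + G\right) = 20 + 4 G$)
$B{\left(X \right)} = -4 + X$ ($B{\left(X \right)} = X - 4 = -4 + X$)
$\frac{1}{B{\left(t{\left(s,T{\left(V \right)} \right)} \right)}} = \frac{1}{-4 + \left(20 + 4 \cdot 3\right)} = \frac{1}{-4 + \left(20 + 12\right)} = \frac{1}{-4 + 32} = \frac{1}{28}$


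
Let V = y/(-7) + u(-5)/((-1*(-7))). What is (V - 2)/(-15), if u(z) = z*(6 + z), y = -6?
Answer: 13/105 ≈ 0.12381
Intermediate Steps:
V = 1/7 (V = -6/(-7) + (-5*(6 - 5))/((-1*(-7))) = -6*(-1/7) - 5*1/7 = 6/7 - 5*1/7 = 6/7 - 5/7 = 1/7 ≈ 0.14286)
(V - 2)/(-15) = (1/7 - 2)/(-15) = -13/7*(-1/15) = 13/105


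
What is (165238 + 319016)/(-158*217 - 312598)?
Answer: -80709/57814 ≈ -1.3960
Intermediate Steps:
(165238 + 319016)/(-158*217 - 312598) = 484254/(-34286 - 312598) = 484254/(-346884) = 484254*(-1/346884) = -80709/57814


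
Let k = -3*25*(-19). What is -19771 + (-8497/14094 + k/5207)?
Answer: -50033365243/2530602 ≈ -19771.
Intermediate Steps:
k = 1425 (k = -75*(-19) = 1425)
-19771 + (-8497/14094 + k/5207) = -19771 + (-8497/14094 + 1425/5207) = -19771 + (-8497*1/14094 + 1425*(1/5207)) = -19771 + (-293/486 + 1425/5207) = -19771 - 833101/2530602 = -50033365243/2530602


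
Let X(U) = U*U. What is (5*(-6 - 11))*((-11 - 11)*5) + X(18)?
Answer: 9674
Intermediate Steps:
X(U) = U**2
(5*(-6 - 11))*((-11 - 11)*5) + X(18) = (5*(-6 - 11))*((-11 - 11)*5) + 18**2 = (5*(-17))*(-22*5) + 324 = -85*(-110) + 324 = 9350 + 324 = 9674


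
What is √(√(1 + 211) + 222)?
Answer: √(222 + 2*√53) ≈ 15.381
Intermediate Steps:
√(√(1 + 211) + 222) = √(√212 + 222) = √(2*√53 + 222) = √(222 + 2*√53)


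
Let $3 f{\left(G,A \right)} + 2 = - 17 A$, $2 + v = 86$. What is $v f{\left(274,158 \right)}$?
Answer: $-75264$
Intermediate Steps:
$v = 84$ ($v = -2 + 86 = 84$)
$f{\left(G,A \right)} = - \frac{2}{3} - \frac{17 A}{3}$ ($f{\left(G,A \right)} = - \frac{2}{3} + \frac{\left(-17\right) A}{3} = - \frac{2}{3} - \frac{17 A}{3}$)
$v f{\left(274,158 \right)} = 84 \left(- \frac{2}{3} - \frac{2686}{3}\right) = 84 \left(-896\right) = -75264$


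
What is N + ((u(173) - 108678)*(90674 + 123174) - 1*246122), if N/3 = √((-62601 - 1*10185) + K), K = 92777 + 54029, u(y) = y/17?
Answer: -395056928418/17 + 6*√18505 ≈ -2.3239e+10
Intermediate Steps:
u(y) = y/17 (u(y) = y*(1/17) = y/17)
K = 146806
N = 6*√18505 (N = 3*√((-62601 - 1*10185) + 146806) = 3*√((-62601 - 10185) + 146806) = 3*√(-72786 + 146806) = 3*√74020 = 3*(2*√18505) = 6*√18505 ≈ 816.20)
N + ((u(173) - 108678)*(90674 + 123174) - 1*246122) = 6*√18505 + (((1/17)*173 - 108678)*(90674 + 123174) - 1*246122) = 6*√18505 + ((173/17 - 108678)*213848 - 246122) = 6*√18505 + (-1847353/17*213848 - 246122) = 6*√18505 + (-395052744344/17 - 246122) = 6*√18505 - 395056928418/17 = -395056928418/17 + 6*√18505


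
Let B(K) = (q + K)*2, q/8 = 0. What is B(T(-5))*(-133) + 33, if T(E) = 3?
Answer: -765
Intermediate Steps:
q = 0 (q = 8*0 = 0)
B(K) = 2*K (B(K) = (0 + K)*2 = K*2 = 2*K)
B(T(-5))*(-133) + 33 = (2*3)*(-133) + 33 = 6*(-133) + 33 = -798 + 33 = -765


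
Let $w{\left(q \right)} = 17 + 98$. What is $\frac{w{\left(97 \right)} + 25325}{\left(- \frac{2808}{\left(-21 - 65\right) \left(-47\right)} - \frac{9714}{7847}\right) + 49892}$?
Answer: $\frac{201723770640}{395597975911} \approx 0.50992$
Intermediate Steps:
$w{\left(q \right)} = 115$
$\frac{w{\left(97 \right)} + 25325}{\left(- \frac{2808}{\left(-21 - 65\right) \left(-47\right)} - \frac{9714}{7847}\right) + 49892} = \frac{115 + 25325}{\left(- \frac{2808}{\left(-21 - 65\right) \left(-47\right)} - \frac{9714}{7847}\right) + 49892} = \frac{25440}{\left(- \frac{2808}{\left(-86\right) \left(-47\right)} - \frac{9714}{7847}\right) + 49892} = \frac{25440}{\left(- \frac{2808}{4042} - \frac{9714}{7847}\right) + 49892} = \frac{25440}{\left(\left(-2808\right) \frac{1}{4042} - \frac{9714}{7847}\right) + 49892} = \frac{25440}{\left(- \frac{1404}{2021} - \frac{9714}{7847}\right) + 49892} = \frac{25440}{- \frac{30649182}{15858787} + 49892} = \frac{25440}{\frac{791195951822}{15858787}} = 25440 \cdot \frac{15858787}{791195951822} = \frac{201723770640}{395597975911}$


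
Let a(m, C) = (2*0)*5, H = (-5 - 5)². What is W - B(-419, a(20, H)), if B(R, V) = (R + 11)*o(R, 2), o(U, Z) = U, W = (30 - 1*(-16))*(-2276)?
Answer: -275648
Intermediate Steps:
W = -104696 (W = (30 + 16)*(-2276) = 46*(-2276) = -104696)
H = 100 (H = (-10)² = 100)
a(m, C) = 0 (a(m, C) = 0*5 = 0)
B(R, V) = R*(11 + R) (B(R, V) = (R + 11)*R = (11 + R)*R = R*(11 + R))
W - B(-419, a(20, H)) = -104696 - (-419)*(11 - 419) = -104696 - (-419)*(-408) = -104696 - 1*170952 = -104696 - 170952 = -275648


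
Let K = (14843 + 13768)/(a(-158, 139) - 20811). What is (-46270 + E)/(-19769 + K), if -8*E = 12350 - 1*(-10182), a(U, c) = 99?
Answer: 338893196/136494713 ≈ 2.4828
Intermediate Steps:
E = -5633/2 (E = -(12350 - 1*(-10182))/8 = -(12350 + 10182)/8 = -⅛*22532 = -5633/2 ≈ -2816.5)
K = -9537/6904 (K = (14843 + 13768)/(99 - 20811) = 28611/(-20712) = 28611*(-1/20712) = -9537/6904 ≈ -1.3814)
(-46270 + E)/(-19769 + K) = (-46270 - 5633/2)/(-19769 - 9537/6904) = -98173/(2*(-136494713/6904)) = -98173/2*(-6904/136494713) = 338893196/136494713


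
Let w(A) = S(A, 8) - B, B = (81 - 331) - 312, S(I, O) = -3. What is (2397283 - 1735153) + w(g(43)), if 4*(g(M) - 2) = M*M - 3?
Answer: 662689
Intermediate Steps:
B = -562 (B = -250 - 312 = -562)
g(M) = 5/4 + M²/4 (g(M) = 2 + (M*M - 3)/4 = 2 + (M² - 3)/4 = 2 + (-3 + M²)/4 = 2 + (-¾ + M²/4) = 5/4 + M²/4)
w(A) = 559 (w(A) = -3 - 1*(-562) = -3 + 562 = 559)
(2397283 - 1735153) + w(g(43)) = (2397283 - 1735153) + 559 = 662130 + 559 = 662689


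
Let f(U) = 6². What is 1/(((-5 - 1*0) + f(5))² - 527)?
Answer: 1/434 ≈ 0.0023041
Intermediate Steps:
f(U) = 36
1/(((-5 - 1*0) + f(5))² - 527) = 1/(((-5 - 1*0) + 36)² - 527) = 1/(((-5 + 0) + 36)² - 527) = 1/((-5 + 36)² - 527) = 1/(31² - 527) = 1/(961 - 527) = 1/434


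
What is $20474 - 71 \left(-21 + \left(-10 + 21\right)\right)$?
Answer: $21184$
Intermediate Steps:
$20474 - 71 \left(-21 + \left(-10 + 21\right)\right) = 20474 - 71 \left(-21 + 11\right) = 20474 - -710 = 20474 + 710 = 21184$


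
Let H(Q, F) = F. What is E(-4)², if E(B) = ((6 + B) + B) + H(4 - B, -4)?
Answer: 36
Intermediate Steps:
E(B) = 2 + 2*B (E(B) = ((6 + B) + B) - 4 = (6 + 2*B) - 4 = 2 + 2*B)
E(-4)² = (2 + 2*(-4))² = (2 - 8)² = (-6)² = 36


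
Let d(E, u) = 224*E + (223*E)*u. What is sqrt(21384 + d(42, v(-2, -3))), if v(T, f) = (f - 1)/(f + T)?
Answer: 8*sqrt(14955)/5 ≈ 195.67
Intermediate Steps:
v(T, f) = (-1 + f)/(T + f)
d(E, u) = 224*E + 223*E*u
sqrt(21384 + d(42, v(-2, -3))) = sqrt(21384 + 42*(224 + 223*((-1 - 3)/(-2 - 3)))) = sqrt(21384 + 42*(224 + 223*(-4/(-5)))) = sqrt(21384 + 42*(224 + 223*(-1/5*(-4)))) = sqrt(21384 + 42*(224 + 223*(4/5))) = sqrt(21384 + 42*(224 + 892/5)) = sqrt(21384 + 42*(2012/5)) = sqrt(21384 + 84504/5) = sqrt(191424/5) = 8*sqrt(14955)/5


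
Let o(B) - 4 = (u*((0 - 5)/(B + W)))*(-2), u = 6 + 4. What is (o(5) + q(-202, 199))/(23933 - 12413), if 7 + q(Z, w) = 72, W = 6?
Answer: 859/126720 ≈ 0.0067787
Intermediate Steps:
u = 10
q(Z, w) = 65 (q(Z, w) = -7 + 72 = 65)
o(B) = 4 + 100/(6 + B) (o(B) = 4 + (10*((0 - 5)/(B + 6)))*(-2) = 4 + (10*(-5/(6 + B)))*(-2) = 4 - 50/(6 + B)*(-2) = 4 + 100/(6 + B))
(o(5) + q(-202, 199))/(23933 - 12413) = (4*(31 + 5)/(6 + 5) + 65)/(23933 - 12413) = (4*36/11 + 65)/11520 = (4*(1/11)*36 + 65)*(1/11520) = (144/11 + 65)*(1/11520) = (859/11)*(1/11520) = 859/126720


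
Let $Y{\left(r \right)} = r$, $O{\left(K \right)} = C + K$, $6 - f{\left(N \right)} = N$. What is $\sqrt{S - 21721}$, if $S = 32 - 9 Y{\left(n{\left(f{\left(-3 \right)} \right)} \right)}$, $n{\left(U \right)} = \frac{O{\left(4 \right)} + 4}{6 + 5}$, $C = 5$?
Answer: $\frac{2 i \sqrt{656414}}{11} \approx 147.31 i$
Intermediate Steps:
$f{\left(N \right)} = 6 - N$
$O{\left(K \right)} = 5 + K$
$n{\left(U \right)} = \frac{13}{11}$ ($n{\left(U \right)} = \frac{\left(5 + 4\right) + 4}{6 + 5} = \frac{9 + 4}{11} = 13 \cdot \frac{1}{11} = \frac{13}{11}$)
$S = \frac{235}{11}$ ($S = 32 - \frac{117}{11} = \frac{235}{11} \approx 21.364$)
$\sqrt{S - 21721} = \sqrt{\frac{235}{11} - 21721} = \sqrt{- \frac{238696}{11}} = \frac{2 i \sqrt{656414}}{11}$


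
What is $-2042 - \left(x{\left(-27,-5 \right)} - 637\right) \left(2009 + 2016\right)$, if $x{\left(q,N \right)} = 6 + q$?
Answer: $2646408$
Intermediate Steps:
$-2042 - \left(x{\left(-27,-5 \right)} - 637\right) \left(2009 + 2016\right) = -2042 - \left(\left(6 - 27\right) - 637\right) \left(2009 + 2016\right) = -2042 - \left(-21 - 637\right) 4025 = -2042 - \left(-658\right) 4025 = -2042 - -2648450 = -2042 + 2648450 = 2646408$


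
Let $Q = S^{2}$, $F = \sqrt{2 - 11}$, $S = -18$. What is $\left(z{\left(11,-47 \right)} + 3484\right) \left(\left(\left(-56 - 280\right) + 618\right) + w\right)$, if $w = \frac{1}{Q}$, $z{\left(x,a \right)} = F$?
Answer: $\frac{79582399}{81} + \frac{91369 i}{108} \approx 9.825 \cdot 10^{5} + 846.01 i$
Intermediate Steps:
$F = 3 i$ ($F = \sqrt{-9} = 3 i \approx 3.0 i$)
$z{\left(x,a \right)} = 3 i$
$Q = 324$ ($Q = \left(-18\right)^{2} = 324$)
$w = \frac{1}{324} \approx 0.0030864$
$\left(z{\left(11,-47 \right)} + 3484\right) \left(\left(\left(-56 - 280\right) + 618\right) + w\right) = \left(3 i + 3484\right) \left(\left(\left(-56 - 280\right) + 618\right) + \frac{1}{324}\right) = \left(3484 + 3 i\right) \left(\left(-336 + 618\right) + \frac{1}{324}\right) = \left(3484 + 3 i\right) \left(282 + \frac{1}{324}\right) = \left(3484 + 3 i\right) \frac{91369}{324} = \frac{79582399}{81} + \frac{91369 i}{108}$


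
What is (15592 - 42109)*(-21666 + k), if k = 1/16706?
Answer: 9597886354815/16706 ≈ 5.7452e+8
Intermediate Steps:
k = 1/16706 ≈ 5.9859e-5
(15592 - 42109)*(-21666 + k) = (15592 - 42109)*(-21666 + 1/16706) = -26517*(-361952195/16706) = 9597886354815/16706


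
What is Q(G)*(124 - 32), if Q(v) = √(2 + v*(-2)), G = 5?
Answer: 184*I*√2 ≈ 260.22*I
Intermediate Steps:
Q(v) = √(2 - 2*v)
Q(G)*(124 - 32) = √(2 - 2*5)*(124 - 32) = √(2 - 10)*92 = √(-8)*92 = (2*I*√2)*92 = 184*I*√2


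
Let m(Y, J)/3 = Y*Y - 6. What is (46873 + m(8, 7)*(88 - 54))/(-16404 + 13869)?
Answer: -52789/2535 ≈ -20.824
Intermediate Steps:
m(Y, J) = -18 + 3*Y**2 (m(Y, J) = 3*(Y*Y - 6) = 3*(Y**2 - 6) = 3*(-6 + Y**2) = -18 + 3*Y**2)
(46873 + m(8, 7)*(88 - 54))/(-16404 + 13869) = (46873 + (-18 + 3*8**2)*(88 - 54))/(-16404 + 13869) = (46873 + (-18 + 3*64)*34)/(-2535) = (46873 + (-18 + 192)*34)*(-1/2535) = (46873 + 174*34)*(-1/2535) = (46873 + 5916)*(-1/2535) = 52789*(-1/2535) = -52789/2535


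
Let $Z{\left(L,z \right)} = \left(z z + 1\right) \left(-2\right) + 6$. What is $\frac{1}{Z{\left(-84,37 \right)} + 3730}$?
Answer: $\frac{1}{996} \approx 0.001004$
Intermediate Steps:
$Z{\left(L,z \right)} = 4 - 2 z^{2}$ ($Z{\left(L,z \right)} = \left(z^{2} + 1\right) \left(-2\right) + 6 = \left(1 + z^{2}\right) \left(-2\right) + 6 = \left(-2 - 2 z^{2}\right) + 6 = 4 - 2 z^{2}$)
$\frac{1}{Z{\left(-84,37 \right)} + 3730} = \frac{1}{\left(4 - 2 \cdot 37^{2}\right) + 3730} = \frac{1}{\left(4 - 2738\right) + 3730} = \frac{1}{-2734 + 3730} = \frac{1}{996}$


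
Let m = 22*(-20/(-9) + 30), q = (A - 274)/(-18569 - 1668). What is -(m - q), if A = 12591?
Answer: -129222913/182133 ≈ -709.50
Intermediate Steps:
q = -12317/20237 (q = (12591 - 274)/(-18569 - 1668) = 12317/(-20237) = 12317*(-1/20237) = -12317/20237 ≈ -0.60864)
m = 6380/9 (m = 22*(-20*(-1/9) + 30) = 22*(20/9 + 30) = 22*(290/9) = 6380/9 ≈ 708.89)
-(m - q) = -(6380/9 - 1*(-12317/20237)) = -(6380/9 + 12317/20237) = -1*129222913/182133 = -129222913/182133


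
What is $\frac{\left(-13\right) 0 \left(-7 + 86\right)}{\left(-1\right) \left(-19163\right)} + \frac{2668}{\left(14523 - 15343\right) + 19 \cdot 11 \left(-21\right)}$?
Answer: $- \frac{2668}{5209} \approx -0.51219$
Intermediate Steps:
$\frac{\left(-13\right) 0 \left(-7 + 86\right)}{\left(-1\right) \left(-19163\right)} + \frac{2668}{\left(14523 - 15343\right) + 19 \cdot 11 \left(-21\right)} = \frac{0 \cdot 79}{19163} + \frac{2668}{-820 + 209 \left(-21\right)} = 0 \cdot \frac{1}{19163} + \frac{2668}{-820 - 4389} = 0 + \frac{2668}{-5209} = 0 + 2668 \left(- \frac{1}{5209}\right) = 0 - \frac{2668}{5209} = - \frac{2668}{5209}$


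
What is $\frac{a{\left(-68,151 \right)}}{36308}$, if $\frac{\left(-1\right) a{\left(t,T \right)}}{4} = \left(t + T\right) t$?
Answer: $\frac{5644}{9077} \approx 0.62179$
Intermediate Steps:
$a{\left(t,T \right)} = - 4 t \left(T + t\right)$ ($a{\left(t,T \right)} = - 4 \left(t + T\right) t = - 4 \left(T + t\right) t = - 4 t \left(T + t\right)$)
$\frac{a{\left(-68,151 \right)}}{36308} = \frac{\left(-4\right) \left(-68\right) \left(151 - 68\right)}{36308} = \left(-4\right) \left(-68\right) 83 \cdot \frac{1}{36308} = 22576 \cdot \frac{1}{36308} = \frac{5644}{9077}$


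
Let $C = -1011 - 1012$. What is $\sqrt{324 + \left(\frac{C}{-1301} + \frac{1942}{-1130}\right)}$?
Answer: $\frac{12 \sqrt{1215107283965}}{735065} \approx 17.995$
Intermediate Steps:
$C = -2023$ ($C = -1011 - 1012 = -2023$)
$\sqrt{324 + \left(\frac{C}{-1301} + \frac{1942}{-1130}\right)} = \sqrt{324 + \left(- \frac{2023}{-1301} + \frac{1942}{-1130}\right)} = \sqrt{324 + \left(\left(-2023\right) \left(- \frac{1}{1301}\right) + 1942 \left(- \frac{1}{1130}\right)\right)} = \sqrt{324 + \left(\frac{2023}{1301} - \frac{971}{565}\right)} = \sqrt{324 - \frac{120276}{735065}} = \sqrt{\frac{238040784}{735065}} = \frac{12 \sqrt{1215107283965}}{735065}$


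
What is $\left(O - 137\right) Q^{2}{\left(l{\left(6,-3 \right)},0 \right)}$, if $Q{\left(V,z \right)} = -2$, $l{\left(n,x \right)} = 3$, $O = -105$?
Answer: $-968$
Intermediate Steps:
$\left(O - 137\right) Q^{2}{\left(l{\left(6,-3 \right)},0 \right)} = \left(-105 - 137\right) \left(-2\right)^{2} = \left(-242\right) 4 = -968$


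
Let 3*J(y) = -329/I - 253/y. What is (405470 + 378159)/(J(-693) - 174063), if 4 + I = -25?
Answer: -4295070549/954017909 ≈ -4.5021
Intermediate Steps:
I = -29 (I = -4 - 25 = -29)
J(y) = 329/87 - 253/(3*y) (J(y) = (-329/(-29) - 253/y)/3 = (-329*(-1/29) - 253/y)/3 = (329/29 - 253/y)/3 = 329/87 - 253/(3*y))
(405470 + 378159)/(J(-693) - 174063) = (405470 + 378159)/((1/87)*(-7337 + 329*(-693))/(-693) - 174063) = 783629/((1/87)*(-1/693)*(-7337 - 227997) - 174063) = 783629/((1/87)*(-1/693)*(-235334) - 174063) = 783629/(21394/5481 - 174063) = 783629/(-954017909/5481) = 783629*(-5481/954017909) = -4295070549/954017909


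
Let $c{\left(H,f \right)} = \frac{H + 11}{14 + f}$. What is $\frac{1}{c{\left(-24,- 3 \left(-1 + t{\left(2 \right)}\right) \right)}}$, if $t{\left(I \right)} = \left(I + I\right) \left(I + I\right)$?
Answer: $\frac{31}{13} \approx 2.3846$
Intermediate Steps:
$t{\left(I \right)} = 4 I^{2}$ ($t{\left(I \right)} = 2 I 2 I = 4 I^{2}$)
$c{\left(H,f \right)} = \frac{11 + H}{14 + f}$
$\frac{1}{c{\left(-24,- 3 \left(-1 + t{\left(2 \right)}\right) \right)}} = \frac{1}{\frac{1}{14 - 3 \left(-1 + 4 \cdot 2^{2}\right)} \left(11 - 24\right)} = \frac{1}{\frac{1}{14 - 3 \left(-1 + 4 \cdot 4\right)} \left(-13\right)} = \frac{1}{\frac{1}{14 - 3 \left(-1 + 16\right)} \left(-13\right)} = \frac{1}{\frac{1}{14 - 45} \left(-13\right)} = \frac{1}{\frac{1}{-31} \left(-13\right)} = \frac{1}{\left(- \frac{1}{31}\right) \left(-13\right)} = \frac{1}{\frac{13}{31}} = \frac{31}{13}$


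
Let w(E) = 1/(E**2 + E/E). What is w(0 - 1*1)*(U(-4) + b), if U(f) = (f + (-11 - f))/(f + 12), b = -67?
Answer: -547/16 ≈ -34.188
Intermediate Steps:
w(E) = 1/(1 + E**2) (w(E) = 1/(E**2 + 1) = 1/(1 + E**2))
U(f) = -11/(12 + f)
w(0 - 1*1)*(U(-4) + b) = (-11/(12 - 4) - 67)/(1 + (0 - 1*1)**2) = (-11/8 - 67)/(1 + (0 - 1)**2) = (-11*1/8 - 67)/(1 + (-1)**2) = (-11/8 - 67)/(1 + 1) = -547/8/2 = (1/2)*(-547/8) = -547/16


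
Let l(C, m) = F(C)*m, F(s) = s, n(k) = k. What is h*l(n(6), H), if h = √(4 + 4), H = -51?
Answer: -612*√2 ≈ -865.50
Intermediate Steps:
l(C, m) = C*m
h = 2*√2 (h = √8 = 2*√2 ≈ 2.8284)
h*l(n(6), H) = (2*√2)*(6*(-51)) = (2*√2)*(-306) = -612*√2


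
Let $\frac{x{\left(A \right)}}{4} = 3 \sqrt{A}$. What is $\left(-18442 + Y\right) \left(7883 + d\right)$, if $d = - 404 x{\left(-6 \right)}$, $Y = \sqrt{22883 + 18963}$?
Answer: $- \left(7883 - 4848 i \sqrt{6}\right) \left(18442 - 7 \sqrt{854}\right) \approx -1.4377 \cdot 10^{8} + 2.1657 \cdot 10^{8} i$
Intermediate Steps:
$Y = 7 \sqrt{854}$ ($Y = \sqrt{41846} = 7 \sqrt{854} \approx 204.56$)
$x{\left(A \right)} = 12 \sqrt{A}$ ($x{\left(A \right)} = 4 \cdot 3 \sqrt{A} = 12 \sqrt{A}$)
$d = - 4848 i \sqrt{6}$ ($d = - 404 \cdot 12 \sqrt{-6} = - 404 \cdot 12 i \sqrt{6} = - 4848 i \sqrt{6} \approx - 11875.0 i$)
$\left(-18442 + Y\right) \left(7883 + d\right) = \left(-18442 + 7 \sqrt{854}\right) \left(7883 - 4848 i \sqrt{6}\right)$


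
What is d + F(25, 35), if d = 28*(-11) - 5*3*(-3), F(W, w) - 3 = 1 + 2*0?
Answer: -259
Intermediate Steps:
F(W, w) = 4 (F(W, w) = 3 + (1 + 2*0) = 3 + (1 + 0) = 3 + 1 = 4)
d = -263 (d = -308 - 15*(-3) = -308 + 45 = -263)
d + F(25, 35) = -263 + 4 = -259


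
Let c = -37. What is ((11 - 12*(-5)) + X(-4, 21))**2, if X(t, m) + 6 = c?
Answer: 784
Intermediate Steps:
X(t, m) = -43 (X(t, m) = -6 - 37 = -43)
((11 - 12*(-5)) + X(-4, 21))**2 = ((11 - 12*(-5)) - 43)**2 = ((11 + 60) - 43)**2 = (71 - 43)**2 = 28**2 = 784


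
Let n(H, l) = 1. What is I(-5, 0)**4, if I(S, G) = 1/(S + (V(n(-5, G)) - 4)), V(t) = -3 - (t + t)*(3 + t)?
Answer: 1/160000 ≈ 6.2500e-6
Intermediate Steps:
V(t) = -3 - 2*t*(3 + t)
I(S, G) = 1/(-15 + S) (I(S, G) = 1/(S + ((-3 - 6*1 - 2*1**2) - 4)) = 1/(S + ((-3 - 6 - 2*1) - 4)) = 1/(S + ((-3 - 6 - 2) - 4)) = 1/(S + (-11 - 4)) = 1/(S - 15) = 1/(-15 + S))
I(-5, 0)**4 = (1/(-15 - 5))**4 = (1/(-20))**4 = (-1/20)**4 = 1/160000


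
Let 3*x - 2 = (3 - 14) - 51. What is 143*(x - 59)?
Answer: -11297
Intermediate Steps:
x = -20 (x = ⅔ + ((3 - 14) - 51)/3 = ⅔ + (-11 - 51)/3 = ⅔ + (⅓)*(-62) = ⅔ - 62/3 = -20)
143*(x - 59) = 143*(-20 - 59) = 143*(-79) = -11297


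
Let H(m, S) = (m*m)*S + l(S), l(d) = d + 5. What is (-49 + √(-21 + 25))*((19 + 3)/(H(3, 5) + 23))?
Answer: -517/39 ≈ -13.256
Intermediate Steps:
l(d) = 5 + d
H(m, S) = 5 + S + S*m² (H(m, S) = (m*m)*S + (5 + S) = m²*S + (5 + S) = S*m² + (5 + S) = 5 + S + S*m²)
(-49 + √(-21 + 25))*((19 + 3)/(H(3, 5) + 23)) = (-49 + √(-21 + 25))*((19 + 3)/((5 + 5 + 5*3²) + 23)) = (-49 + √4)*(22/((5 + 5 + 5*9) + 23)) = (-49 + 2)*(22/((5 + 5 + 45) + 23)) = -1034/(55 + 23) = -1034/78 = -47*11/39 = -517/39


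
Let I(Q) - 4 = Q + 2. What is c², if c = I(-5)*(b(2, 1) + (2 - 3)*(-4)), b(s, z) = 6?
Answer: 100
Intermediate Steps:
I(Q) = 6 + Q (I(Q) = 4 + (Q + 2) = 4 + (2 + Q) = 6 + Q)
c = 10 (c = (6 - 5)*(6 + (2 - 3)*(-4)) = 1*(6 - 1*(-4)) = 1*(6 + 4) = 1*10 = 10)
c² = 10² = 100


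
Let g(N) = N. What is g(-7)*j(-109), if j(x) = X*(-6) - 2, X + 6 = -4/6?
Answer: -266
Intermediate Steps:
X = -20/3 (X = -6 - 4/6 = -6 - 4*⅙ = -6 - ⅔ = -20/3 ≈ -6.6667)
j(x) = 38 (j(x) = -20/3*(-6) - 2 = 40 - 2 = 38)
g(-7)*j(-109) = -7*38 = -266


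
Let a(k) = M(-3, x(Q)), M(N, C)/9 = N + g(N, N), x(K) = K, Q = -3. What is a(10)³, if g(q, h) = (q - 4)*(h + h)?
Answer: 43243551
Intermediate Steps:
g(q, h) = 2*h*(-4 + q) (g(q, h) = (-4 + q)*(2*h) = 2*h*(-4 + q))
M(N, C) = 9*N + 18*N*(-4 + N) (M(N, C) = 9*(N + 2*N*(-4 + N)) = 9*N + 18*N*(-4 + N))
a(k) = 351 (a(k) = 9*(-3)*(-7 + 2*(-3)) = 9*(-3)*(-7 - 6) = 9*(-3)*(-13) = 351)
a(10)³ = 351³ = 43243551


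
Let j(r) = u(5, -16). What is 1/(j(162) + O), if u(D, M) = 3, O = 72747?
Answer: 1/72750 ≈ 1.3746e-5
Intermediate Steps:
j(r) = 3
1/(j(162) + O) = 1/(3 + 72747) = 1/72750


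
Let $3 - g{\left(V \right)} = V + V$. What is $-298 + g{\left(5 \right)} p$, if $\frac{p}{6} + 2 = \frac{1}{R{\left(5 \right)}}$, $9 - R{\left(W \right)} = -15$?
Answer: $- \frac{863}{4} \approx -215.75$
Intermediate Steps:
$g{\left(V \right)} = 3 - 2 V$ ($g{\left(V \right)} = 3 - \left(V + V\right) = 3 - 2 V$)
$R{\left(W \right)} = 24$ ($R{\left(W \right)} = 9 - -15 = 9 + 15 = 24$)
$p = - \frac{47}{4}$ ($p = -12 + \frac{6}{24} = -12 + 6 \cdot \frac{1}{24} = -12 + \frac{1}{4} = - \frac{47}{4} \approx -11.75$)
$-298 + g{\left(5 \right)} p = -298 + \left(3 - 10\right) \left(- \frac{47}{4}\right) = -298 - - \frac{329}{4} = -298 + \frac{329}{4} = - \frac{863}{4}$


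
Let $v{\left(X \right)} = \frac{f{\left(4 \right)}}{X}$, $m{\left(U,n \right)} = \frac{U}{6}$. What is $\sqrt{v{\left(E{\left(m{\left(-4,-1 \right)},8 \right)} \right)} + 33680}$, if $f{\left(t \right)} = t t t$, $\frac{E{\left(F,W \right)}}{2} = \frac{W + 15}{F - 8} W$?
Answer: $\frac{2 \sqrt{40085826}}{69} \approx 183.52$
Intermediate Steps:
$m{\left(U,n \right)} = \frac{U}{6}$ ($m{\left(U,n \right)} = U \frac{1}{6} = \frac{U}{6}$)
$E{\left(F,W \right)} = \frac{2 W \left(15 + W\right)}{-8 + F}$ ($E{\left(F,W \right)} = 2 \frac{W + 15}{F - 8} W = 2 \frac{15 + W}{-8 + F} W = 2 \frac{W \left(15 + W\right)}{-8 + F} = \frac{2 W \left(15 + W\right)}{-8 + F}$)
$f{\left(t \right)} = t^{3}$ ($f{\left(t \right)} = t^{2} t = t^{3}$)
$v{\left(X \right)} = \frac{64}{X}$ ($v{\left(X \right)} = \frac{4^{3}}{X} = \frac{64}{X}$)
$\sqrt{v{\left(E{\left(m{\left(-4,-1 \right)},8 \right)} \right)} + 33680} = \sqrt{\frac{64}{2 \cdot 8 \frac{1}{-8 + \frac{1}{6} \left(-4\right)} \left(15 + 8\right)} + 33680} = \sqrt{\frac{64}{2 \cdot 8 \frac{1}{-8 - \frac{2}{3}} \cdot 23} + 33680} = \sqrt{\frac{64}{2 \cdot 8 \frac{1}{- \frac{26}{3}} \cdot 23} + 33680} = \sqrt{\frac{64}{2 \cdot 8 \left(- \frac{3}{26}\right) 23} + 33680} = \sqrt{\frac{64}{- \frac{552}{13}} + 33680} = \sqrt{64 \left(- \frac{13}{552}\right) + 33680} = \sqrt{- \frac{104}{69} + 33680} = \sqrt{\frac{2323816}{69}} = \frac{2 \sqrt{40085826}}{69}$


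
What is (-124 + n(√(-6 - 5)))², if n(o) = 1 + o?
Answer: (123 - I*√11)² ≈ 15118.0 - 815.89*I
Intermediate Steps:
(-124 + n(√(-6 - 5)))² = (-124 + (1 + √(-6 - 5)))² = (-124 + (1 + √(-11)))² = (-124 + (1 + I*√11))² = (-123 + I*√11)²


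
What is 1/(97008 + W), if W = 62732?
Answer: 1/159740 ≈ 6.2602e-6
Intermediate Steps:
1/(97008 + W) = 1/(97008 + 62732) = 1/159740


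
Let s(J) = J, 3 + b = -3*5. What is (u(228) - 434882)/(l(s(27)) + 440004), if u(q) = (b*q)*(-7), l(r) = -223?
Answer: -406154/439781 ≈ -0.92354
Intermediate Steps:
b = -18 (b = -3 - 3*5 = -3 - 15 = -18)
u(q) = 126*q (u(q) = -18*q*(-7) = 126*q)
(u(228) - 434882)/(l(s(27)) + 440004) = (126*228 - 434882)/(-223 + 440004) = (28728 - 434882)/439781 = -406154*1/439781 = -406154/439781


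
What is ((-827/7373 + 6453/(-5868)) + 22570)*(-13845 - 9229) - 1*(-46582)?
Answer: -1251567024219239/2403598 ≈ -5.2071e+8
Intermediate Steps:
((-827/7373 + 6453/(-5868)) + 22570)*(-13845 - 9229) - 1*(-46582) = ((-827*1/7373 + 6453*(-1/5868)) + 22570)*(-23074) + 46582 = ((-827/7373 - 717/652) + 22570)*(-23074) + 46582 = (-5825645/4807196 + 22570)*(-23074) + 46582 = (108492588075/4807196)*(-23074) + 46582 = -1251678988621275/2403598 + 46582 = -1251567024219239/2403598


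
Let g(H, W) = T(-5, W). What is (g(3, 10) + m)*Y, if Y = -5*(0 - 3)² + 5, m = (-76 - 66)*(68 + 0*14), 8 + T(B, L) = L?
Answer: 386160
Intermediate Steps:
T(B, L) = -8 + L
g(H, W) = -8 + W
m = -9656 (m = -142*(68 + 0) = -142*68 = -9656)
Y = -40 (Y = -5*(-3)² + 5 = -5*9 + 5 = -45 + 5 = -40)
(g(3, 10) + m)*Y = ((-8 + 10) - 9656)*(-40) = (2 - 9656)*(-40) = -9654*(-40) = 386160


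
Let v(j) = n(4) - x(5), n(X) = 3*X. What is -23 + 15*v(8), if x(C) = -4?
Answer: 217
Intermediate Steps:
v(j) = 16 (v(j) = 3*4 - 1*(-4) = 12 + 4 = 16)
-23 + 15*v(8) = -23 + 15*16 = -23 + 240 = 217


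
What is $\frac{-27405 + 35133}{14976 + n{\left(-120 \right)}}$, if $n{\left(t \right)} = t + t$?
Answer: $\frac{161}{307} \approx 0.52443$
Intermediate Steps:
$n{\left(t \right)} = 2 t$
$\frac{-27405 + 35133}{14976 + n{\left(-120 \right)}} = \frac{-27405 + 35133}{14976 + 2 \left(-120\right)} = \frac{7728}{14976 - 240} = \frac{7728}{14736} = 7728 \cdot \frac{1}{14736} = \frac{161}{307}$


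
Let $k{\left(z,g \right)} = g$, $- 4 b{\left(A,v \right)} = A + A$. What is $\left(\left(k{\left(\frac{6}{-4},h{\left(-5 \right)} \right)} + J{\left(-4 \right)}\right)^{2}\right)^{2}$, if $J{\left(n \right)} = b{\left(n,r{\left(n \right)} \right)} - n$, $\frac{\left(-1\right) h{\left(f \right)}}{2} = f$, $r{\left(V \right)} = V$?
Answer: $65536$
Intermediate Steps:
$b{\left(A,v \right)} = - \frac{A}{2}$ ($b{\left(A,v \right)} = - \frac{A + A}{4} = - \frac{2 A}{4} = - \frac{A}{2}$)
$h{\left(f \right)} = - 2 f$
$J{\left(n \right)} = - \frac{3 n}{2}$ ($J{\left(n \right)} = - \frac{n}{2} - n = - \frac{3 n}{2}$)
$\left(\left(k{\left(\frac{6}{-4},h{\left(-5 \right)} \right)} + J{\left(-4 \right)}\right)^{2}\right)^{2} = \left(\left(\left(-2\right) \left(-5\right) - -6\right)^{2}\right)^{2} = \left(\left(10 + 6\right)^{2}\right)^{2} = \left(16^{2}\right)^{2} = 256^{2} = 65536$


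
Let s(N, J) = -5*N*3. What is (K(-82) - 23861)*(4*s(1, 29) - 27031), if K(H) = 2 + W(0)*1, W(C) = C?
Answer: 646364169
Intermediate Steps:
s(N, J) = -15*N
K(H) = 2 (K(H) = 2 + 0*1 = 2 + 0 = 2)
(K(-82) - 23861)*(4*s(1, 29) - 27031) = (2 - 23861)*(4*(-15*1) - 27031) = -23859*(4*(-15) - 27031) = -23859*(-60 - 27031) = -23859*(-27091) = 646364169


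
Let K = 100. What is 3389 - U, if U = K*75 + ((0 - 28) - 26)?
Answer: -4057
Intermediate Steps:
U = 7446 (U = 100*75 + ((0 - 28) - 26) = 7500 + (-28 - 26) = 7500 - 54 = 7446)
3389 - U = 3389 - 1*7446 = 3389 - 7446 = -4057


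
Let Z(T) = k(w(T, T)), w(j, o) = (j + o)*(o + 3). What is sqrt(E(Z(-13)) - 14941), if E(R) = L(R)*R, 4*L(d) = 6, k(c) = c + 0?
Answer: I*sqrt(14551) ≈ 120.63*I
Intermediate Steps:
w(j, o) = (3 + o)*(j + o) (w(j, o) = (j + o)*(3 + o) = (3 + o)*(j + o))
k(c) = c
L(d) = 3/2 (L(d) = (1/4)*6 = 3/2)
Z(T) = 2*T**2 + 6*T (Z(T) = T**2 + 3*T + 3*T + T*T = T**2 + 3*T + 3*T + T**2 = 2*T**2 + 6*T)
E(R) = 3*R/2
sqrt(E(Z(-13)) - 14941) = sqrt(3*(2*(-13)*(3 - 13))/2 - 14941) = sqrt(3*(2*(-13)*(-10))/2 - 14941) = sqrt((3/2)*260 - 14941) = sqrt(390 - 14941) = sqrt(-14551) = I*sqrt(14551)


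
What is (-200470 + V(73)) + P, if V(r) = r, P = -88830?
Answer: -289227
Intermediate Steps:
(-200470 + V(73)) + P = (-200470 + 73) - 88830 = -200397 - 88830 = -289227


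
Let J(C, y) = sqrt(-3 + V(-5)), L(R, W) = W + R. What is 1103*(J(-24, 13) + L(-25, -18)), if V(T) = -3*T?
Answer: -47429 + 2206*sqrt(3) ≈ -43608.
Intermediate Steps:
L(R, W) = R + W
J(C, y) = 2*sqrt(3) (J(C, y) = sqrt(-3 - 3*(-5)) = sqrt(-3 + 15) = sqrt(12) = 2*sqrt(3))
1103*(J(-24, 13) + L(-25, -18)) = 1103*(2*sqrt(3) + (-25 - 18)) = 1103*(2*sqrt(3) - 43) = 1103*(-43 + 2*sqrt(3)) = -47429 + 2206*sqrt(3)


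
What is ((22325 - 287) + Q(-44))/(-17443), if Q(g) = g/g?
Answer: -22039/17443 ≈ -1.2635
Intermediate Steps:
Q(g) = 1
((22325 - 287) + Q(-44))/(-17443) = ((22325 - 287) + 1)/(-17443) = (22038 + 1)*(-1/17443) = 22039*(-1/17443) = -22039/17443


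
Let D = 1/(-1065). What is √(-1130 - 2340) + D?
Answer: -1/1065 + I*√3470 ≈ -0.00093897 + 58.907*I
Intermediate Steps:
D = -1/1065 ≈ -0.00093897
√(-1130 - 2340) + D = √(-1130 - 2340) - 1/1065 = √(-3470) - 1/1065 = I*√3470 - 1/1065 = -1/1065 + I*√3470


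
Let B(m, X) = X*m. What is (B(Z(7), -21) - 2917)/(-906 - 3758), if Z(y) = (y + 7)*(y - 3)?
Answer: 4093/4664 ≈ 0.87757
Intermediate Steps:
Z(y) = (-3 + y)*(7 + y) (Z(y) = (7 + y)*(-3 + y) = (-3 + y)*(7 + y))
(B(Z(7), -21) - 2917)/(-906 - 3758) = (-21*(-21 + 7² + 4*7) - 2917)/(-906 - 3758) = (-21*(-21 + 49 + 28) - 2917)/(-4664) = (-21*56 - 2917)*(-1/4664) = (-1176 - 2917)*(-1/4664) = -4093*(-1/4664) = 4093/4664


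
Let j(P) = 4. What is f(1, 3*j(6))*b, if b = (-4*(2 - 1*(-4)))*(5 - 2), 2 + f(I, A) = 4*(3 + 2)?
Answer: -1296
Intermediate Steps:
f(I, A) = 18 (f(I, A) = -2 + 4*(3 + 2) = -2 + 4*5 = -2 + 20 = 18)
b = -72 (b = -4*(2 + 4)*3 = -4*6*3 = -24*3 = -72)
f(1, 3*j(6))*b = 18*(-72) = -1296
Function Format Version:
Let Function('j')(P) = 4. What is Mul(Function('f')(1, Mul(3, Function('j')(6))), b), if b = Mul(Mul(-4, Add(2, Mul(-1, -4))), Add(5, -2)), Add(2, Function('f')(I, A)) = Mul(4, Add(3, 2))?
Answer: -1296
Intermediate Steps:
Function('f')(I, A) = 18 (Function('f')(I, A) = Add(-2, Mul(4, Add(3, 2))) = Add(-2, Mul(4, 5)) = Add(-2, 20) = 18)
b = -72 (b = Mul(Mul(-4, Add(2, 4)), 3) = Mul(Mul(-4, 6), 3) = Mul(-24, 3) = -72)
Mul(Function('f')(1, Mul(3, Function('j')(6))), b) = Mul(18, -72) = -1296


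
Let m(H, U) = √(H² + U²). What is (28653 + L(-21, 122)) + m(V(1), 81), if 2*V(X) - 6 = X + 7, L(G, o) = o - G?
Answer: 28796 + √6610 ≈ 28877.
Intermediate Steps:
V(X) = 13/2 + X/2 (V(X) = 3 + (X + 7)/2 = 3 + (7 + X)/2 = 3 + (7/2 + X/2) = 13/2 + X/2)
(28653 + L(-21, 122)) + m(V(1), 81) = (28653 + (122 - 1*(-21))) + √((13/2 + (½)*1)² + 81²) = (28653 + (122 + 21)) + √((13/2 + ½)² + 6561) = (28653 + 143) + √(7² + 6561) = 28796 + √(49 + 6561) = 28796 + √6610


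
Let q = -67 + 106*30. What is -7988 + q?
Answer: -4875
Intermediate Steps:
q = 3113 (q = -67 + 3180 = 3113)
-7988 + q = -7988 + 3113 = -4875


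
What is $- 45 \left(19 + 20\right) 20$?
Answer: $-35100$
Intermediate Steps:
$- 45 \left(19 + 20\right) 20 = \left(-45\right) 39 \cdot 20 = \left(-1755\right) 20 = -35100$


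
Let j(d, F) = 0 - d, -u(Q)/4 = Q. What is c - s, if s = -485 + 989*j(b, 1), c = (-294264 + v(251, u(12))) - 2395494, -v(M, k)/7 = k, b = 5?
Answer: -2683992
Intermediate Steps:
u(Q) = -4*Q
v(M, k) = -7*k
j(d, F) = -d
c = -2689422 (c = (-294264 - (-28)*12) - 2395494 = (-294264 - 7*(-48)) - 2395494 = (-294264 + 336) - 2395494 = -293928 - 2395494 = -2689422)
s = -5430 (s = -485 + 989*(-1*5) = -485 + 989*(-5) = -485 - 4945 = -5430)
c - s = -2689422 - 1*(-5430) = -2689422 + 5430 = -2683992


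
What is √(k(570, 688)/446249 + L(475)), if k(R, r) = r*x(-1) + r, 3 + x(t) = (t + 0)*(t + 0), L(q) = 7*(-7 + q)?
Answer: 2*√163094084475991/446249 ≈ 57.236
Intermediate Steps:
L(q) = -49 + 7*q
x(t) = -3 + t² (x(t) = -3 + (t + 0)*(t + 0) = -3 + t*t = -3 + t²)
k(R, r) = -r (k(R, r) = r*(-3 + (-1)²) + r = r*(-3 + 1) + r = r*(-2) + r = -2*r + r = -r)
√(k(570, 688)/446249 + L(475)) = √(-1*688/446249 + (-49 + 7*475)) = √(-688*1/446249 + (-49 + 3325)) = √(-688/446249 + 3276) = √(1461911036/446249) = 2*√163094084475991/446249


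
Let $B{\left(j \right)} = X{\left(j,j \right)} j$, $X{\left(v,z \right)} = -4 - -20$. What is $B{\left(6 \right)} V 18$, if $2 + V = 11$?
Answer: $15552$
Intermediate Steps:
$V = 9$ ($V = -2 + 11 = 9$)
$X{\left(v,z \right)} = 16$ ($X{\left(v,z \right)} = -4 + 20 = 16$)
$B{\left(j \right)} = 16 j$
$B{\left(6 \right)} V 18 = 16 \cdot 6 \cdot 9 \cdot 18 = 96 \cdot 9 \cdot 18 = 864 \cdot 18 = 15552$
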